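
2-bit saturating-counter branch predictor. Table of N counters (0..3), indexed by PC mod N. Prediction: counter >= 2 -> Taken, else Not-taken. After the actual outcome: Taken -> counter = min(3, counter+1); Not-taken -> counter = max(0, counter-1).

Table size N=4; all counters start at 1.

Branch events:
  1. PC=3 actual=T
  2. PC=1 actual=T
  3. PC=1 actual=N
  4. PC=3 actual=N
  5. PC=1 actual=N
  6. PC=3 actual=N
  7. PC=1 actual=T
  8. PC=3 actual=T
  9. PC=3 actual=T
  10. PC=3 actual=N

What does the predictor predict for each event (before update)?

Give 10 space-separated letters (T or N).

Answer: N N T T N N N N N T

Derivation:
Ev 1: PC=3 idx=3 pred=N actual=T -> ctr[3]=2
Ev 2: PC=1 idx=1 pred=N actual=T -> ctr[1]=2
Ev 3: PC=1 idx=1 pred=T actual=N -> ctr[1]=1
Ev 4: PC=3 idx=3 pred=T actual=N -> ctr[3]=1
Ev 5: PC=1 idx=1 pred=N actual=N -> ctr[1]=0
Ev 6: PC=3 idx=3 pred=N actual=N -> ctr[3]=0
Ev 7: PC=1 idx=1 pred=N actual=T -> ctr[1]=1
Ev 8: PC=3 idx=3 pred=N actual=T -> ctr[3]=1
Ev 9: PC=3 idx=3 pred=N actual=T -> ctr[3]=2
Ev 10: PC=3 idx=3 pred=T actual=N -> ctr[3]=1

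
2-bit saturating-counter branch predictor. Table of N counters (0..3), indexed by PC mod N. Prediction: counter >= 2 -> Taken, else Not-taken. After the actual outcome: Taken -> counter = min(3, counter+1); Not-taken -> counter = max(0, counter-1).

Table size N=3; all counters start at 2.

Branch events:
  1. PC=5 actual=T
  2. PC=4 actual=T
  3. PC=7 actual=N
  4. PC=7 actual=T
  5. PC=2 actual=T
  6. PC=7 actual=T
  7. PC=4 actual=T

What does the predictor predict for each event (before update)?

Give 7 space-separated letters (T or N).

Answer: T T T T T T T

Derivation:
Ev 1: PC=5 idx=2 pred=T actual=T -> ctr[2]=3
Ev 2: PC=4 idx=1 pred=T actual=T -> ctr[1]=3
Ev 3: PC=7 idx=1 pred=T actual=N -> ctr[1]=2
Ev 4: PC=7 idx=1 pred=T actual=T -> ctr[1]=3
Ev 5: PC=2 idx=2 pred=T actual=T -> ctr[2]=3
Ev 6: PC=7 idx=1 pred=T actual=T -> ctr[1]=3
Ev 7: PC=4 idx=1 pred=T actual=T -> ctr[1]=3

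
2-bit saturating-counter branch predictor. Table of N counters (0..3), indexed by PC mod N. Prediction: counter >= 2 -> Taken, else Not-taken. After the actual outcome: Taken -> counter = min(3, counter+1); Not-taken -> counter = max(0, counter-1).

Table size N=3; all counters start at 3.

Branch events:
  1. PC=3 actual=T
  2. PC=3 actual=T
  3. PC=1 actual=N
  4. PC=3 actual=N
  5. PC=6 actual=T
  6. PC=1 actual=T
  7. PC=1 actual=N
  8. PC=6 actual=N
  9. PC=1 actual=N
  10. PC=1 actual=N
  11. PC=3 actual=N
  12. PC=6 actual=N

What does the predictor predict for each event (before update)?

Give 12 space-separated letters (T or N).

Ev 1: PC=3 idx=0 pred=T actual=T -> ctr[0]=3
Ev 2: PC=3 idx=0 pred=T actual=T -> ctr[0]=3
Ev 3: PC=1 idx=1 pred=T actual=N -> ctr[1]=2
Ev 4: PC=3 idx=0 pred=T actual=N -> ctr[0]=2
Ev 5: PC=6 idx=0 pred=T actual=T -> ctr[0]=3
Ev 6: PC=1 idx=1 pred=T actual=T -> ctr[1]=3
Ev 7: PC=1 idx=1 pred=T actual=N -> ctr[1]=2
Ev 8: PC=6 idx=0 pred=T actual=N -> ctr[0]=2
Ev 9: PC=1 idx=1 pred=T actual=N -> ctr[1]=1
Ev 10: PC=1 idx=1 pred=N actual=N -> ctr[1]=0
Ev 11: PC=3 idx=0 pred=T actual=N -> ctr[0]=1
Ev 12: PC=6 idx=0 pred=N actual=N -> ctr[0]=0

Answer: T T T T T T T T T N T N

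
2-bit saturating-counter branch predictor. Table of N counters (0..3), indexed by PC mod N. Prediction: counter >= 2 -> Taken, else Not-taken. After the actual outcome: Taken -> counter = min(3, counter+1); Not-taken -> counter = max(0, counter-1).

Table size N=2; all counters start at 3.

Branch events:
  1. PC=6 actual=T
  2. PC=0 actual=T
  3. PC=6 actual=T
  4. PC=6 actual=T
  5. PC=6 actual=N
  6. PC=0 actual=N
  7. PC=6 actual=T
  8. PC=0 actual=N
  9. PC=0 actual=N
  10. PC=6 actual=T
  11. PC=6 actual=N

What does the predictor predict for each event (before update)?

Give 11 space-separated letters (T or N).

Ev 1: PC=6 idx=0 pred=T actual=T -> ctr[0]=3
Ev 2: PC=0 idx=0 pred=T actual=T -> ctr[0]=3
Ev 3: PC=6 idx=0 pred=T actual=T -> ctr[0]=3
Ev 4: PC=6 idx=0 pred=T actual=T -> ctr[0]=3
Ev 5: PC=6 idx=0 pred=T actual=N -> ctr[0]=2
Ev 6: PC=0 idx=0 pred=T actual=N -> ctr[0]=1
Ev 7: PC=6 idx=0 pred=N actual=T -> ctr[0]=2
Ev 8: PC=0 idx=0 pred=T actual=N -> ctr[0]=1
Ev 9: PC=0 idx=0 pred=N actual=N -> ctr[0]=0
Ev 10: PC=6 idx=0 pred=N actual=T -> ctr[0]=1
Ev 11: PC=6 idx=0 pred=N actual=N -> ctr[0]=0

Answer: T T T T T T N T N N N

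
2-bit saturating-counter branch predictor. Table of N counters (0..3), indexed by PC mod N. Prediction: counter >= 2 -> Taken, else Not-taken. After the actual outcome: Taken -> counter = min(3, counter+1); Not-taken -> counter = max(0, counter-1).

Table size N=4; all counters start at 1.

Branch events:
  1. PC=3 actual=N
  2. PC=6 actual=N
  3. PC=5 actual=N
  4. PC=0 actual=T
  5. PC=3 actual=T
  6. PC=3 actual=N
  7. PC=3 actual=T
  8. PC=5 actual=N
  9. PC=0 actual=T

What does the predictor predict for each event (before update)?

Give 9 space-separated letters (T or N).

Answer: N N N N N N N N T

Derivation:
Ev 1: PC=3 idx=3 pred=N actual=N -> ctr[3]=0
Ev 2: PC=6 idx=2 pred=N actual=N -> ctr[2]=0
Ev 3: PC=5 idx=1 pred=N actual=N -> ctr[1]=0
Ev 4: PC=0 idx=0 pred=N actual=T -> ctr[0]=2
Ev 5: PC=3 idx=3 pred=N actual=T -> ctr[3]=1
Ev 6: PC=3 idx=3 pred=N actual=N -> ctr[3]=0
Ev 7: PC=3 idx=3 pred=N actual=T -> ctr[3]=1
Ev 8: PC=5 idx=1 pred=N actual=N -> ctr[1]=0
Ev 9: PC=0 idx=0 pred=T actual=T -> ctr[0]=3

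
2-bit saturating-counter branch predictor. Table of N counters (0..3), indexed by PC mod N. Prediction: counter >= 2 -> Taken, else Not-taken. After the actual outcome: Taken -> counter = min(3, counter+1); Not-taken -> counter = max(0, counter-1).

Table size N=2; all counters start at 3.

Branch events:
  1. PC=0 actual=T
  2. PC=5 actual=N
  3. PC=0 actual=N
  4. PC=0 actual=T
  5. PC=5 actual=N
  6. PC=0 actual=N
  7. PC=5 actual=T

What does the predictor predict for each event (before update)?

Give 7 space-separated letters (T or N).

Answer: T T T T T T N

Derivation:
Ev 1: PC=0 idx=0 pred=T actual=T -> ctr[0]=3
Ev 2: PC=5 idx=1 pred=T actual=N -> ctr[1]=2
Ev 3: PC=0 idx=0 pred=T actual=N -> ctr[0]=2
Ev 4: PC=0 idx=0 pred=T actual=T -> ctr[0]=3
Ev 5: PC=5 idx=1 pred=T actual=N -> ctr[1]=1
Ev 6: PC=0 idx=0 pred=T actual=N -> ctr[0]=2
Ev 7: PC=5 idx=1 pred=N actual=T -> ctr[1]=2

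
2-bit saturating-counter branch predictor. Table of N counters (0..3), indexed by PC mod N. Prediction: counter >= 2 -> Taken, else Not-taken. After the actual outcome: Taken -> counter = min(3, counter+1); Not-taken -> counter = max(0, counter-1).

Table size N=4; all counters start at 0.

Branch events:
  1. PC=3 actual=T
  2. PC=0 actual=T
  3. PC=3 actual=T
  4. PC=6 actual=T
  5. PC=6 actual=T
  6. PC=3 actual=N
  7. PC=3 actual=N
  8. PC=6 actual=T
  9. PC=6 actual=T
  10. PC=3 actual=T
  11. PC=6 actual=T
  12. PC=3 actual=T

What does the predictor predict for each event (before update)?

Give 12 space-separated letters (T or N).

Answer: N N N N N T N T T N T N

Derivation:
Ev 1: PC=3 idx=3 pred=N actual=T -> ctr[3]=1
Ev 2: PC=0 idx=0 pred=N actual=T -> ctr[0]=1
Ev 3: PC=3 idx=3 pred=N actual=T -> ctr[3]=2
Ev 4: PC=6 idx=2 pred=N actual=T -> ctr[2]=1
Ev 5: PC=6 idx=2 pred=N actual=T -> ctr[2]=2
Ev 6: PC=3 idx=3 pred=T actual=N -> ctr[3]=1
Ev 7: PC=3 idx=3 pred=N actual=N -> ctr[3]=0
Ev 8: PC=6 idx=2 pred=T actual=T -> ctr[2]=3
Ev 9: PC=6 idx=2 pred=T actual=T -> ctr[2]=3
Ev 10: PC=3 idx=3 pred=N actual=T -> ctr[3]=1
Ev 11: PC=6 idx=2 pred=T actual=T -> ctr[2]=3
Ev 12: PC=3 idx=3 pred=N actual=T -> ctr[3]=2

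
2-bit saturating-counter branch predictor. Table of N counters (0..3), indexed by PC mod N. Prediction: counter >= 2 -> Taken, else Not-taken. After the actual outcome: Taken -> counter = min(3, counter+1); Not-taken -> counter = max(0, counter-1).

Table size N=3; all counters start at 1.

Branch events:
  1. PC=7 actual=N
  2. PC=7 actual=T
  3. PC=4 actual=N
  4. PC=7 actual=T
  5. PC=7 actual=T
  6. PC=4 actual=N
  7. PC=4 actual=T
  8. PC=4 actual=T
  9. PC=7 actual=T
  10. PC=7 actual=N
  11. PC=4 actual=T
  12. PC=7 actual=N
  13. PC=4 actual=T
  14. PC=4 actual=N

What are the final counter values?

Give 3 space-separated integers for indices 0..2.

Ev 1: PC=7 idx=1 pred=N actual=N -> ctr[1]=0
Ev 2: PC=7 idx=1 pred=N actual=T -> ctr[1]=1
Ev 3: PC=4 idx=1 pred=N actual=N -> ctr[1]=0
Ev 4: PC=7 idx=1 pred=N actual=T -> ctr[1]=1
Ev 5: PC=7 idx=1 pred=N actual=T -> ctr[1]=2
Ev 6: PC=4 idx=1 pred=T actual=N -> ctr[1]=1
Ev 7: PC=4 idx=1 pred=N actual=T -> ctr[1]=2
Ev 8: PC=4 idx=1 pred=T actual=T -> ctr[1]=3
Ev 9: PC=7 idx=1 pred=T actual=T -> ctr[1]=3
Ev 10: PC=7 idx=1 pred=T actual=N -> ctr[1]=2
Ev 11: PC=4 idx=1 pred=T actual=T -> ctr[1]=3
Ev 12: PC=7 idx=1 pred=T actual=N -> ctr[1]=2
Ev 13: PC=4 idx=1 pred=T actual=T -> ctr[1]=3
Ev 14: PC=4 idx=1 pred=T actual=N -> ctr[1]=2

Answer: 1 2 1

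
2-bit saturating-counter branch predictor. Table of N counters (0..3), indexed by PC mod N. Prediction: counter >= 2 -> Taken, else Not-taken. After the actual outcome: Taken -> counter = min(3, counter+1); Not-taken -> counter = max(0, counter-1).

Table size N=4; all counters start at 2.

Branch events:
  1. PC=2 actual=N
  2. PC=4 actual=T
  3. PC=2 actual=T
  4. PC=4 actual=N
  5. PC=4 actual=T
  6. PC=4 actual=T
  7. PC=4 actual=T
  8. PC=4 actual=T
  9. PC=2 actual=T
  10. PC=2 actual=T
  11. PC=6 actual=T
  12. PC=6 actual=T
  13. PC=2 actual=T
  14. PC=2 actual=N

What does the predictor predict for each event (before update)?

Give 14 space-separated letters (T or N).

Answer: T T N T T T T T T T T T T T

Derivation:
Ev 1: PC=2 idx=2 pred=T actual=N -> ctr[2]=1
Ev 2: PC=4 idx=0 pred=T actual=T -> ctr[0]=3
Ev 3: PC=2 idx=2 pred=N actual=T -> ctr[2]=2
Ev 4: PC=4 idx=0 pred=T actual=N -> ctr[0]=2
Ev 5: PC=4 idx=0 pred=T actual=T -> ctr[0]=3
Ev 6: PC=4 idx=0 pred=T actual=T -> ctr[0]=3
Ev 7: PC=4 idx=0 pred=T actual=T -> ctr[0]=3
Ev 8: PC=4 idx=0 pred=T actual=T -> ctr[0]=3
Ev 9: PC=2 idx=2 pred=T actual=T -> ctr[2]=3
Ev 10: PC=2 idx=2 pred=T actual=T -> ctr[2]=3
Ev 11: PC=6 idx=2 pred=T actual=T -> ctr[2]=3
Ev 12: PC=6 idx=2 pred=T actual=T -> ctr[2]=3
Ev 13: PC=2 idx=2 pred=T actual=T -> ctr[2]=3
Ev 14: PC=2 idx=2 pred=T actual=N -> ctr[2]=2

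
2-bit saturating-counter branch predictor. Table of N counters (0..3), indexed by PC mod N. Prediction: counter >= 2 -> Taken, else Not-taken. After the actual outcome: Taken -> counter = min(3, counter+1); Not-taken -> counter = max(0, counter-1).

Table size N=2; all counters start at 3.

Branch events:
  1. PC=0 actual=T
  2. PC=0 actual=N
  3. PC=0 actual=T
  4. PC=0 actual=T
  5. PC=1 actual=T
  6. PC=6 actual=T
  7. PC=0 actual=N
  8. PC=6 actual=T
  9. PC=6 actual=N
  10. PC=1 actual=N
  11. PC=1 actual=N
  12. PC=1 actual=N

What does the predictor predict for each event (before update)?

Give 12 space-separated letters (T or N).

Ev 1: PC=0 idx=0 pred=T actual=T -> ctr[0]=3
Ev 2: PC=0 idx=0 pred=T actual=N -> ctr[0]=2
Ev 3: PC=0 idx=0 pred=T actual=T -> ctr[0]=3
Ev 4: PC=0 idx=0 pred=T actual=T -> ctr[0]=3
Ev 5: PC=1 idx=1 pred=T actual=T -> ctr[1]=3
Ev 6: PC=6 idx=0 pred=T actual=T -> ctr[0]=3
Ev 7: PC=0 idx=0 pred=T actual=N -> ctr[0]=2
Ev 8: PC=6 idx=0 pred=T actual=T -> ctr[0]=3
Ev 9: PC=6 idx=0 pred=T actual=N -> ctr[0]=2
Ev 10: PC=1 idx=1 pred=T actual=N -> ctr[1]=2
Ev 11: PC=1 idx=1 pred=T actual=N -> ctr[1]=1
Ev 12: PC=1 idx=1 pred=N actual=N -> ctr[1]=0

Answer: T T T T T T T T T T T N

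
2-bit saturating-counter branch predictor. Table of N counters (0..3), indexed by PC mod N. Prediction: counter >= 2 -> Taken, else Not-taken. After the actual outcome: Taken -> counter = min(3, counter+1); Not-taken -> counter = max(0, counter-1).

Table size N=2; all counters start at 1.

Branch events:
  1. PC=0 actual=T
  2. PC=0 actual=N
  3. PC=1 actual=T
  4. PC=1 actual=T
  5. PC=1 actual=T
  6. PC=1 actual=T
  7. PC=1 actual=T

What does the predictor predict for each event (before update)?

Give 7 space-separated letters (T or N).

Ev 1: PC=0 idx=0 pred=N actual=T -> ctr[0]=2
Ev 2: PC=0 idx=0 pred=T actual=N -> ctr[0]=1
Ev 3: PC=1 idx=1 pred=N actual=T -> ctr[1]=2
Ev 4: PC=1 idx=1 pred=T actual=T -> ctr[1]=3
Ev 5: PC=1 idx=1 pred=T actual=T -> ctr[1]=3
Ev 6: PC=1 idx=1 pred=T actual=T -> ctr[1]=3
Ev 7: PC=1 idx=1 pred=T actual=T -> ctr[1]=3

Answer: N T N T T T T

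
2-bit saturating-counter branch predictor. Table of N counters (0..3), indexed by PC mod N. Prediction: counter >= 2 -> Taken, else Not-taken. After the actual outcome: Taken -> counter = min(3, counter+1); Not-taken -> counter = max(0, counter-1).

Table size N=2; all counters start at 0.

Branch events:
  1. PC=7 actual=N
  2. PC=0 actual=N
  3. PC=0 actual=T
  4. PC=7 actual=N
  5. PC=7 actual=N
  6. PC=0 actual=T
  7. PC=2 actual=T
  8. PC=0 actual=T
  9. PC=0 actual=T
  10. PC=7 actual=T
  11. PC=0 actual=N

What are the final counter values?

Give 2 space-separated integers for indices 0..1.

Answer: 2 1

Derivation:
Ev 1: PC=7 idx=1 pred=N actual=N -> ctr[1]=0
Ev 2: PC=0 idx=0 pred=N actual=N -> ctr[0]=0
Ev 3: PC=0 idx=0 pred=N actual=T -> ctr[0]=1
Ev 4: PC=7 idx=1 pred=N actual=N -> ctr[1]=0
Ev 5: PC=7 idx=1 pred=N actual=N -> ctr[1]=0
Ev 6: PC=0 idx=0 pred=N actual=T -> ctr[0]=2
Ev 7: PC=2 idx=0 pred=T actual=T -> ctr[0]=3
Ev 8: PC=0 idx=0 pred=T actual=T -> ctr[0]=3
Ev 9: PC=0 idx=0 pred=T actual=T -> ctr[0]=3
Ev 10: PC=7 idx=1 pred=N actual=T -> ctr[1]=1
Ev 11: PC=0 idx=0 pred=T actual=N -> ctr[0]=2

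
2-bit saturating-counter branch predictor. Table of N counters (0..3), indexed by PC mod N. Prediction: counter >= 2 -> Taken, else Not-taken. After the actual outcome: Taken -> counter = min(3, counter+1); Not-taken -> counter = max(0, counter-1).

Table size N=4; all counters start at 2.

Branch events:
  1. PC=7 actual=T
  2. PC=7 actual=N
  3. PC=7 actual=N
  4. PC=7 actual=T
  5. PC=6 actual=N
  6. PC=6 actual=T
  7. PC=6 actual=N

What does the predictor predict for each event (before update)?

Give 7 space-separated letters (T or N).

Ev 1: PC=7 idx=3 pred=T actual=T -> ctr[3]=3
Ev 2: PC=7 idx=3 pred=T actual=N -> ctr[3]=2
Ev 3: PC=7 idx=3 pred=T actual=N -> ctr[3]=1
Ev 4: PC=7 idx=3 pred=N actual=T -> ctr[3]=2
Ev 5: PC=6 idx=2 pred=T actual=N -> ctr[2]=1
Ev 6: PC=6 idx=2 pred=N actual=T -> ctr[2]=2
Ev 7: PC=6 idx=2 pred=T actual=N -> ctr[2]=1

Answer: T T T N T N T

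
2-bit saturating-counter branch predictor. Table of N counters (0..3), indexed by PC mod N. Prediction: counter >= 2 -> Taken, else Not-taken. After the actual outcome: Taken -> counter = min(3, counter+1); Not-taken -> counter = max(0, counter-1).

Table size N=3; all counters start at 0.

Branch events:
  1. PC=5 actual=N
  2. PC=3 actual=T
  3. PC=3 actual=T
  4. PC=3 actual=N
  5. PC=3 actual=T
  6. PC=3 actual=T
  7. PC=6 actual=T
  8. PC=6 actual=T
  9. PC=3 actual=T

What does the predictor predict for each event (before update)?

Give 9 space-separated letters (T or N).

Ev 1: PC=5 idx=2 pred=N actual=N -> ctr[2]=0
Ev 2: PC=3 idx=0 pred=N actual=T -> ctr[0]=1
Ev 3: PC=3 idx=0 pred=N actual=T -> ctr[0]=2
Ev 4: PC=3 idx=0 pred=T actual=N -> ctr[0]=1
Ev 5: PC=3 idx=0 pred=N actual=T -> ctr[0]=2
Ev 6: PC=3 idx=0 pred=T actual=T -> ctr[0]=3
Ev 7: PC=6 idx=0 pred=T actual=T -> ctr[0]=3
Ev 8: PC=6 idx=0 pred=T actual=T -> ctr[0]=3
Ev 9: PC=3 idx=0 pred=T actual=T -> ctr[0]=3

Answer: N N N T N T T T T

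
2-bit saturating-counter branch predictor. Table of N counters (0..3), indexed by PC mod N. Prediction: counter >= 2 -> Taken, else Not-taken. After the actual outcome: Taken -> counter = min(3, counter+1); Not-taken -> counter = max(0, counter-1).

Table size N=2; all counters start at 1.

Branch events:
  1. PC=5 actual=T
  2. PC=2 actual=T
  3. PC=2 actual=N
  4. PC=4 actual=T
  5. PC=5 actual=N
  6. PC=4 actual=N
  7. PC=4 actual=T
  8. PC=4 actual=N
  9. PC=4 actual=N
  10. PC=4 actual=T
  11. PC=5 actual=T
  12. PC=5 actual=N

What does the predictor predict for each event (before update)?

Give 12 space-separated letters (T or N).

Ev 1: PC=5 idx=1 pred=N actual=T -> ctr[1]=2
Ev 2: PC=2 idx=0 pred=N actual=T -> ctr[0]=2
Ev 3: PC=2 idx=0 pred=T actual=N -> ctr[0]=1
Ev 4: PC=4 idx=0 pred=N actual=T -> ctr[0]=2
Ev 5: PC=5 idx=1 pred=T actual=N -> ctr[1]=1
Ev 6: PC=4 idx=0 pred=T actual=N -> ctr[0]=1
Ev 7: PC=4 idx=0 pred=N actual=T -> ctr[0]=2
Ev 8: PC=4 idx=0 pred=T actual=N -> ctr[0]=1
Ev 9: PC=4 idx=0 pred=N actual=N -> ctr[0]=0
Ev 10: PC=4 idx=0 pred=N actual=T -> ctr[0]=1
Ev 11: PC=5 idx=1 pred=N actual=T -> ctr[1]=2
Ev 12: PC=5 idx=1 pred=T actual=N -> ctr[1]=1

Answer: N N T N T T N T N N N T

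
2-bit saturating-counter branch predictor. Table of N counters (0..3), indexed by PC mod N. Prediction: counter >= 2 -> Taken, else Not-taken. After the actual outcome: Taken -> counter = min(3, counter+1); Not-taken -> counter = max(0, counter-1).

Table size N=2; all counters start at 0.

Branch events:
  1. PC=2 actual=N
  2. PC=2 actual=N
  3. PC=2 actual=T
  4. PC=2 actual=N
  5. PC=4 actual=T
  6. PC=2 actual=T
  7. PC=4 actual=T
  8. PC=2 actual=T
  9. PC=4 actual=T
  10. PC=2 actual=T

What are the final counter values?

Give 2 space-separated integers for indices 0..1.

Answer: 3 0

Derivation:
Ev 1: PC=2 idx=0 pred=N actual=N -> ctr[0]=0
Ev 2: PC=2 idx=0 pred=N actual=N -> ctr[0]=0
Ev 3: PC=2 idx=0 pred=N actual=T -> ctr[0]=1
Ev 4: PC=2 idx=0 pred=N actual=N -> ctr[0]=0
Ev 5: PC=4 idx=0 pred=N actual=T -> ctr[0]=1
Ev 6: PC=2 idx=0 pred=N actual=T -> ctr[0]=2
Ev 7: PC=4 idx=0 pred=T actual=T -> ctr[0]=3
Ev 8: PC=2 idx=0 pred=T actual=T -> ctr[0]=3
Ev 9: PC=4 idx=0 pred=T actual=T -> ctr[0]=3
Ev 10: PC=2 idx=0 pred=T actual=T -> ctr[0]=3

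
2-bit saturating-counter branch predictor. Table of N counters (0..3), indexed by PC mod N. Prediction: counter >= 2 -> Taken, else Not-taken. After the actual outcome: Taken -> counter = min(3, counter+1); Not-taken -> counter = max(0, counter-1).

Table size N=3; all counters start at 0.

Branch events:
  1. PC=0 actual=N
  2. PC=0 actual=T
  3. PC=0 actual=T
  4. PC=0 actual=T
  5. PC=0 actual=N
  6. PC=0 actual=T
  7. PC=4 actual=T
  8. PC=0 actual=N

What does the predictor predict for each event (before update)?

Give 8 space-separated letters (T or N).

Answer: N N N T T T N T

Derivation:
Ev 1: PC=0 idx=0 pred=N actual=N -> ctr[0]=0
Ev 2: PC=0 idx=0 pred=N actual=T -> ctr[0]=1
Ev 3: PC=0 idx=0 pred=N actual=T -> ctr[0]=2
Ev 4: PC=0 idx=0 pred=T actual=T -> ctr[0]=3
Ev 5: PC=0 idx=0 pred=T actual=N -> ctr[0]=2
Ev 6: PC=0 idx=0 pred=T actual=T -> ctr[0]=3
Ev 7: PC=4 idx=1 pred=N actual=T -> ctr[1]=1
Ev 8: PC=0 idx=0 pred=T actual=N -> ctr[0]=2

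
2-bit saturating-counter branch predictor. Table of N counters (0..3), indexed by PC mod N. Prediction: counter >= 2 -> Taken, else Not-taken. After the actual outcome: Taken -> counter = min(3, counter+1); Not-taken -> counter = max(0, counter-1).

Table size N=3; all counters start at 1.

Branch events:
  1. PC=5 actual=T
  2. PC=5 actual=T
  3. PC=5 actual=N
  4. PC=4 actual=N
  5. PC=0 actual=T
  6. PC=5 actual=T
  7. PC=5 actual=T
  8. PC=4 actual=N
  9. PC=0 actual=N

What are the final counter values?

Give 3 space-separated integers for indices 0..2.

Ev 1: PC=5 idx=2 pred=N actual=T -> ctr[2]=2
Ev 2: PC=5 idx=2 pred=T actual=T -> ctr[2]=3
Ev 3: PC=5 idx=2 pred=T actual=N -> ctr[2]=2
Ev 4: PC=4 idx=1 pred=N actual=N -> ctr[1]=0
Ev 5: PC=0 idx=0 pred=N actual=T -> ctr[0]=2
Ev 6: PC=5 idx=2 pred=T actual=T -> ctr[2]=3
Ev 7: PC=5 idx=2 pred=T actual=T -> ctr[2]=3
Ev 8: PC=4 idx=1 pred=N actual=N -> ctr[1]=0
Ev 9: PC=0 idx=0 pred=T actual=N -> ctr[0]=1

Answer: 1 0 3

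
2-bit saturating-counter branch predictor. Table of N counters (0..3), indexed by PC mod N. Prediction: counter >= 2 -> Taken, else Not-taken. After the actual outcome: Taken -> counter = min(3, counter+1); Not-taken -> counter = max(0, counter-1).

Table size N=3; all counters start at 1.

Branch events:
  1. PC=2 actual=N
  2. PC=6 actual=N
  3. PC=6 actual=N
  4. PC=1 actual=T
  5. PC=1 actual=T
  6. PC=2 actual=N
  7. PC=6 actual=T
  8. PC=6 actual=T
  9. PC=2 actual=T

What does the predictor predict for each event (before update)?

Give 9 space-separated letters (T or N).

Ev 1: PC=2 idx=2 pred=N actual=N -> ctr[2]=0
Ev 2: PC=6 idx=0 pred=N actual=N -> ctr[0]=0
Ev 3: PC=6 idx=0 pred=N actual=N -> ctr[0]=0
Ev 4: PC=1 idx=1 pred=N actual=T -> ctr[1]=2
Ev 5: PC=1 idx=1 pred=T actual=T -> ctr[1]=3
Ev 6: PC=2 idx=2 pred=N actual=N -> ctr[2]=0
Ev 7: PC=6 idx=0 pred=N actual=T -> ctr[0]=1
Ev 8: PC=6 idx=0 pred=N actual=T -> ctr[0]=2
Ev 9: PC=2 idx=2 pred=N actual=T -> ctr[2]=1

Answer: N N N N T N N N N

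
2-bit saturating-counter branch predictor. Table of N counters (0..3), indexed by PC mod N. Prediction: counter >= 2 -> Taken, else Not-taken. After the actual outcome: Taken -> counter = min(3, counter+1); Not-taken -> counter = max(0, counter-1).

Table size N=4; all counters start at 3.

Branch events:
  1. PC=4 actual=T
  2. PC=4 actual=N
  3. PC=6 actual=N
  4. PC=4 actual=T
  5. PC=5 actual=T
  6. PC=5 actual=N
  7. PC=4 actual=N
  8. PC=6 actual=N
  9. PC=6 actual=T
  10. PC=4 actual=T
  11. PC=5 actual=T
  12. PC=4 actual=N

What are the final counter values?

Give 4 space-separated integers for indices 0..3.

Ev 1: PC=4 idx=0 pred=T actual=T -> ctr[0]=3
Ev 2: PC=4 idx=0 pred=T actual=N -> ctr[0]=2
Ev 3: PC=6 idx=2 pred=T actual=N -> ctr[2]=2
Ev 4: PC=4 idx=0 pred=T actual=T -> ctr[0]=3
Ev 5: PC=5 idx=1 pred=T actual=T -> ctr[1]=3
Ev 6: PC=5 idx=1 pred=T actual=N -> ctr[1]=2
Ev 7: PC=4 idx=0 pred=T actual=N -> ctr[0]=2
Ev 8: PC=6 idx=2 pred=T actual=N -> ctr[2]=1
Ev 9: PC=6 idx=2 pred=N actual=T -> ctr[2]=2
Ev 10: PC=4 idx=0 pred=T actual=T -> ctr[0]=3
Ev 11: PC=5 idx=1 pred=T actual=T -> ctr[1]=3
Ev 12: PC=4 idx=0 pred=T actual=N -> ctr[0]=2

Answer: 2 3 2 3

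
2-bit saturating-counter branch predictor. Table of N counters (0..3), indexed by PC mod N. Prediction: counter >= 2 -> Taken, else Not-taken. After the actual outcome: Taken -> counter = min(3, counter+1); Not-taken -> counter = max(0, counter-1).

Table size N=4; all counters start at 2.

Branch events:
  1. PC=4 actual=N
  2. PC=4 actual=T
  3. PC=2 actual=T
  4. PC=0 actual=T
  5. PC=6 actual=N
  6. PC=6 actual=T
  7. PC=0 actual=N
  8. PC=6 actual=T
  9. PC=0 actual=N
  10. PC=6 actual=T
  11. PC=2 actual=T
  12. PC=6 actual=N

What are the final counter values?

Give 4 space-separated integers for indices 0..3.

Ev 1: PC=4 idx=0 pred=T actual=N -> ctr[0]=1
Ev 2: PC=4 idx=0 pred=N actual=T -> ctr[0]=2
Ev 3: PC=2 idx=2 pred=T actual=T -> ctr[2]=3
Ev 4: PC=0 idx=0 pred=T actual=T -> ctr[0]=3
Ev 5: PC=6 idx=2 pred=T actual=N -> ctr[2]=2
Ev 6: PC=6 idx=2 pred=T actual=T -> ctr[2]=3
Ev 7: PC=0 idx=0 pred=T actual=N -> ctr[0]=2
Ev 8: PC=6 idx=2 pred=T actual=T -> ctr[2]=3
Ev 9: PC=0 idx=0 pred=T actual=N -> ctr[0]=1
Ev 10: PC=6 idx=2 pred=T actual=T -> ctr[2]=3
Ev 11: PC=2 idx=2 pred=T actual=T -> ctr[2]=3
Ev 12: PC=6 idx=2 pred=T actual=N -> ctr[2]=2

Answer: 1 2 2 2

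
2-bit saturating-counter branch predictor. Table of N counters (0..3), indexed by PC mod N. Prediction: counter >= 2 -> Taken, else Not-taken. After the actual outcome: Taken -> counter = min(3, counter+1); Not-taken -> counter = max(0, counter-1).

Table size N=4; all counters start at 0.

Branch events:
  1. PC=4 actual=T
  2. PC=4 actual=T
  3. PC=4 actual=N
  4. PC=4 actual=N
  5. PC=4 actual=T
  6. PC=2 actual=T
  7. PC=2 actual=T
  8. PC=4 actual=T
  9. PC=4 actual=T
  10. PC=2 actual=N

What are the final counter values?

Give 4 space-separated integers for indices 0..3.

Ev 1: PC=4 idx=0 pred=N actual=T -> ctr[0]=1
Ev 2: PC=4 idx=0 pred=N actual=T -> ctr[0]=2
Ev 3: PC=4 idx=0 pred=T actual=N -> ctr[0]=1
Ev 4: PC=4 idx=0 pred=N actual=N -> ctr[0]=0
Ev 5: PC=4 idx=0 pred=N actual=T -> ctr[0]=1
Ev 6: PC=2 idx=2 pred=N actual=T -> ctr[2]=1
Ev 7: PC=2 idx=2 pred=N actual=T -> ctr[2]=2
Ev 8: PC=4 idx=0 pred=N actual=T -> ctr[0]=2
Ev 9: PC=4 idx=0 pred=T actual=T -> ctr[0]=3
Ev 10: PC=2 idx=2 pred=T actual=N -> ctr[2]=1

Answer: 3 0 1 0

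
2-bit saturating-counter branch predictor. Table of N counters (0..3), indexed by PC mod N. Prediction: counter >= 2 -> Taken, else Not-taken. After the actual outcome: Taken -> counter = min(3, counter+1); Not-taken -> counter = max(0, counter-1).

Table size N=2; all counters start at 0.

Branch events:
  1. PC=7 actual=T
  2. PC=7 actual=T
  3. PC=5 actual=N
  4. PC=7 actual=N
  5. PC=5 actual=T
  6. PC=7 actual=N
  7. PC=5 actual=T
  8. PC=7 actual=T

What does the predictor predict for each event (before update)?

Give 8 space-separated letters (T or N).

Answer: N N T N N N N N

Derivation:
Ev 1: PC=7 idx=1 pred=N actual=T -> ctr[1]=1
Ev 2: PC=7 idx=1 pred=N actual=T -> ctr[1]=2
Ev 3: PC=5 idx=1 pred=T actual=N -> ctr[1]=1
Ev 4: PC=7 idx=1 pred=N actual=N -> ctr[1]=0
Ev 5: PC=5 idx=1 pred=N actual=T -> ctr[1]=1
Ev 6: PC=7 idx=1 pred=N actual=N -> ctr[1]=0
Ev 7: PC=5 idx=1 pred=N actual=T -> ctr[1]=1
Ev 8: PC=7 idx=1 pred=N actual=T -> ctr[1]=2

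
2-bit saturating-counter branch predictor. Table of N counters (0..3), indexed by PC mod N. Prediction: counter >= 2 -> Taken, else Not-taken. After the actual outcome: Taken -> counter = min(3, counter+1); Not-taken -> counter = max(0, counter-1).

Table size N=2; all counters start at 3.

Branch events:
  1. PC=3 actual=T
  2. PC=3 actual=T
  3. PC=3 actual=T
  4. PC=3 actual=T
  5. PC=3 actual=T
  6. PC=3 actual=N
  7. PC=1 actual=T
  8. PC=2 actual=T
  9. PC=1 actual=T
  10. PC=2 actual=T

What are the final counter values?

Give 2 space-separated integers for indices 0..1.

Ev 1: PC=3 idx=1 pred=T actual=T -> ctr[1]=3
Ev 2: PC=3 idx=1 pred=T actual=T -> ctr[1]=3
Ev 3: PC=3 idx=1 pred=T actual=T -> ctr[1]=3
Ev 4: PC=3 idx=1 pred=T actual=T -> ctr[1]=3
Ev 5: PC=3 idx=1 pred=T actual=T -> ctr[1]=3
Ev 6: PC=3 idx=1 pred=T actual=N -> ctr[1]=2
Ev 7: PC=1 idx=1 pred=T actual=T -> ctr[1]=3
Ev 8: PC=2 idx=0 pred=T actual=T -> ctr[0]=3
Ev 9: PC=1 idx=1 pred=T actual=T -> ctr[1]=3
Ev 10: PC=2 idx=0 pred=T actual=T -> ctr[0]=3

Answer: 3 3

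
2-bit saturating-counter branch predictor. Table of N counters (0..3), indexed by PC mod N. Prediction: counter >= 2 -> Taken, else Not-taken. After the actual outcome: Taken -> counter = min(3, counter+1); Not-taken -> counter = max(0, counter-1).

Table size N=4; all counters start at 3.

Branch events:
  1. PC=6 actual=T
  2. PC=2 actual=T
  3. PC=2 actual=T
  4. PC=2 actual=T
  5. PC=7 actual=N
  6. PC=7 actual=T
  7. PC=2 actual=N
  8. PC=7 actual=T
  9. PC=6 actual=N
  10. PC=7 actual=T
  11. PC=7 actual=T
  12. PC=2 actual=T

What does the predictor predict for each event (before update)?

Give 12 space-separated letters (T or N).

Ev 1: PC=6 idx=2 pred=T actual=T -> ctr[2]=3
Ev 2: PC=2 idx=2 pred=T actual=T -> ctr[2]=3
Ev 3: PC=2 idx=2 pred=T actual=T -> ctr[2]=3
Ev 4: PC=2 idx=2 pred=T actual=T -> ctr[2]=3
Ev 5: PC=7 idx=3 pred=T actual=N -> ctr[3]=2
Ev 6: PC=7 idx=3 pred=T actual=T -> ctr[3]=3
Ev 7: PC=2 idx=2 pred=T actual=N -> ctr[2]=2
Ev 8: PC=7 idx=3 pred=T actual=T -> ctr[3]=3
Ev 9: PC=6 idx=2 pred=T actual=N -> ctr[2]=1
Ev 10: PC=7 idx=3 pred=T actual=T -> ctr[3]=3
Ev 11: PC=7 idx=3 pred=T actual=T -> ctr[3]=3
Ev 12: PC=2 idx=2 pred=N actual=T -> ctr[2]=2

Answer: T T T T T T T T T T T N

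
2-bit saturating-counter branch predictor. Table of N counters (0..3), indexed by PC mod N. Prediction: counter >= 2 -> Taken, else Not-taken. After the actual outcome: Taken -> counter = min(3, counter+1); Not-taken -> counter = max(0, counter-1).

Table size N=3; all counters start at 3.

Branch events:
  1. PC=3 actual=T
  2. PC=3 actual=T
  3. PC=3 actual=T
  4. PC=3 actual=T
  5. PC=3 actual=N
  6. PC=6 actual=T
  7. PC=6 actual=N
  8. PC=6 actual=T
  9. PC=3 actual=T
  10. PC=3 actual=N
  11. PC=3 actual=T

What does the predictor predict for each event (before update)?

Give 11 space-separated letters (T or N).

Ev 1: PC=3 idx=0 pred=T actual=T -> ctr[0]=3
Ev 2: PC=3 idx=0 pred=T actual=T -> ctr[0]=3
Ev 3: PC=3 idx=0 pred=T actual=T -> ctr[0]=3
Ev 4: PC=3 idx=0 pred=T actual=T -> ctr[0]=3
Ev 5: PC=3 idx=0 pred=T actual=N -> ctr[0]=2
Ev 6: PC=6 idx=0 pred=T actual=T -> ctr[0]=3
Ev 7: PC=6 idx=0 pred=T actual=N -> ctr[0]=2
Ev 8: PC=6 idx=0 pred=T actual=T -> ctr[0]=3
Ev 9: PC=3 idx=0 pred=T actual=T -> ctr[0]=3
Ev 10: PC=3 idx=0 pred=T actual=N -> ctr[0]=2
Ev 11: PC=3 idx=0 pred=T actual=T -> ctr[0]=3

Answer: T T T T T T T T T T T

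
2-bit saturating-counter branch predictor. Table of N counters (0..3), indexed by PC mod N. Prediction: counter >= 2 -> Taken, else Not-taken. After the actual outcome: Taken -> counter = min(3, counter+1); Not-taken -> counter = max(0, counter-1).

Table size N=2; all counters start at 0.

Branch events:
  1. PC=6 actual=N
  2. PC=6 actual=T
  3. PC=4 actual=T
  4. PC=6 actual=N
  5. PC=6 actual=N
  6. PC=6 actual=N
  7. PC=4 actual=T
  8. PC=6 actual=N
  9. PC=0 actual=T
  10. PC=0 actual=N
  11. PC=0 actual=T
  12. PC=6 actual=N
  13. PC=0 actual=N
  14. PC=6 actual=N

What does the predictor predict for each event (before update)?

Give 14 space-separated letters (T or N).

Answer: N N N T N N N N N N N N N N

Derivation:
Ev 1: PC=6 idx=0 pred=N actual=N -> ctr[0]=0
Ev 2: PC=6 idx=0 pred=N actual=T -> ctr[0]=1
Ev 3: PC=4 idx=0 pred=N actual=T -> ctr[0]=2
Ev 4: PC=6 idx=0 pred=T actual=N -> ctr[0]=1
Ev 5: PC=6 idx=0 pred=N actual=N -> ctr[0]=0
Ev 6: PC=6 idx=0 pred=N actual=N -> ctr[0]=0
Ev 7: PC=4 idx=0 pred=N actual=T -> ctr[0]=1
Ev 8: PC=6 idx=0 pred=N actual=N -> ctr[0]=0
Ev 9: PC=0 idx=0 pred=N actual=T -> ctr[0]=1
Ev 10: PC=0 idx=0 pred=N actual=N -> ctr[0]=0
Ev 11: PC=0 idx=0 pred=N actual=T -> ctr[0]=1
Ev 12: PC=6 idx=0 pred=N actual=N -> ctr[0]=0
Ev 13: PC=0 idx=0 pred=N actual=N -> ctr[0]=0
Ev 14: PC=6 idx=0 pred=N actual=N -> ctr[0]=0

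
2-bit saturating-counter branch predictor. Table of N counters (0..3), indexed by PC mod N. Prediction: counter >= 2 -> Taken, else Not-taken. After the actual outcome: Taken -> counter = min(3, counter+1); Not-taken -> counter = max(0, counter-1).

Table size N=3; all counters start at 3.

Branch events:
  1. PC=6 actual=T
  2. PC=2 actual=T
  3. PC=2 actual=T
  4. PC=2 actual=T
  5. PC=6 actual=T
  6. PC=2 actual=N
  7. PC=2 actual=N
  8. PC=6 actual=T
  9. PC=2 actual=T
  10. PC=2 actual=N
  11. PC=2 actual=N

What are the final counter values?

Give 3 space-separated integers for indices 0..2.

Ev 1: PC=6 idx=0 pred=T actual=T -> ctr[0]=3
Ev 2: PC=2 idx=2 pred=T actual=T -> ctr[2]=3
Ev 3: PC=2 idx=2 pred=T actual=T -> ctr[2]=3
Ev 4: PC=2 idx=2 pred=T actual=T -> ctr[2]=3
Ev 5: PC=6 idx=0 pred=T actual=T -> ctr[0]=3
Ev 6: PC=2 idx=2 pred=T actual=N -> ctr[2]=2
Ev 7: PC=2 idx=2 pred=T actual=N -> ctr[2]=1
Ev 8: PC=6 idx=0 pred=T actual=T -> ctr[0]=3
Ev 9: PC=2 idx=2 pred=N actual=T -> ctr[2]=2
Ev 10: PC=2 idx=2 pred=T actual=N -> ctr[2]=1
Ev 11: PC=2 idx=2 pred=N actual=N -> ctr[2]=0

Answer: 3 3 0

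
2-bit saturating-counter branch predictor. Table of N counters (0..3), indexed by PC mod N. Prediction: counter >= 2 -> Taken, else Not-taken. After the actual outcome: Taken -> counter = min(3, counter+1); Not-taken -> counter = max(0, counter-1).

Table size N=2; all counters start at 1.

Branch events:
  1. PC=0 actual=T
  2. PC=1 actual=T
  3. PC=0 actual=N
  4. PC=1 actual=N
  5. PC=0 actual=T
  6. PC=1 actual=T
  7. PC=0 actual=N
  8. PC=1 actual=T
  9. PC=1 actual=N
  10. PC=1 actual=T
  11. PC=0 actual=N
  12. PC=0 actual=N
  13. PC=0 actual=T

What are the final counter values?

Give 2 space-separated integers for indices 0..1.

Ev 1: PC=0 idx=0 pred=N actual=T -> ctr[0]=2
Ev 2: PC=1 idx=1 pred=N actual=T -> ctr[1]=2
Ev 3: PC=0 idx=0 pred=T actual=N -> ctr[0]=1
Ev 4: PC=1 idx=1 pred=T actual=N -> ctr[1]=1
Ev 5: PC=0 idx=0 pred=N actual=T -> ctr[0]=2
Ev 6: PC=1 idx=1 pred=N actual=T -> ctr[1]=2
Ev 7: PC=0 idx=0 pred=T actual=N -> ctr[0]=1
Ev 8: PC=1 idx=1 pred=T actual=T -> ctr[1]=3
Ev 9: PC=1 idx=1 pred=T actual=N -> ctr[1]=2
Ev 10: PC=1 idx=1 pred=T actual=T -> ctr[1]=3
Ev 11: PC=0 idx=0 pred=N actual=N -> ctr[0]=0
Ev 12: PC=0 idx=0 pred=N actual=N -> ctr[0]=0
Ev 13: PC=0 idx=0 pred=N actual=T -> ctr[0]=1

Answer: 1 3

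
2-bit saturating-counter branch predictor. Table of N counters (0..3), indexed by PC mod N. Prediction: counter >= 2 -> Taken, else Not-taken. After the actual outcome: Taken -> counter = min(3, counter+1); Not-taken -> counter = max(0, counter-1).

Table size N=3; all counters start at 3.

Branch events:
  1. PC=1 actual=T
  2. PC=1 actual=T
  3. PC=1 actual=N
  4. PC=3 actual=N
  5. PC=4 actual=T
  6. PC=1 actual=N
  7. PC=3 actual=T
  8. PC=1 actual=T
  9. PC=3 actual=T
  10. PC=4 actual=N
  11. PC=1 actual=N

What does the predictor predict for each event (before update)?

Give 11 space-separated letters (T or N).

Ev 1: PC=1 idx=1 pred=T actual=T -> ctr[1]=3
Ev 2: PC=1 idx=1 pred=T actual=T -> ctr[1]=3
Ev 3: PC=1 idx=1 pred=T actual=N -> ctr[1]=2
Ev 4: PC=3 idx=0 pred=T actual=N -> ctr[0]=2
Ev 5: PC=4 idx=1 pred=T actual=T -> ctr[1]=3
Ev 6: PC=1 idx=1 pred=T actual=N -> ctr[1]=2
Ev 7: PC=3 idx=0 pred=T actual=T -> ctr[0]=3
Ev 8: PC=1 idx=1 pred=T actual=T -> ctr[1]=3
Ev 9: PC=3 idx=0 pred=T actual=T -> ctr[0]=3
Ev 10: PC=4 idx=1 pred=T actual=N -> ctr[1]=2
Ev 11: PC=1 idx=1 pred=T actual=N -> ctr[1]=1

Answer: T T T T T T T T T T T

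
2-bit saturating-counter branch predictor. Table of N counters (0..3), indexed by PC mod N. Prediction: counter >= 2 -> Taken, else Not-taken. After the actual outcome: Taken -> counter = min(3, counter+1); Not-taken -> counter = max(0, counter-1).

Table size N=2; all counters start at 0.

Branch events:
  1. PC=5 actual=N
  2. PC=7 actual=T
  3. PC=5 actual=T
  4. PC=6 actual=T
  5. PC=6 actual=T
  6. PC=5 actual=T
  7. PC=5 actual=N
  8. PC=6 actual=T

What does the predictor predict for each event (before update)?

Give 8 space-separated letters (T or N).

Answer: N N N N N T T T

Derivation:
Ev 1: PC=5 idx=1 pred=N actual=N -> ctr[1]=0
Ev 2: PC=7 idx=1 pred=N actual=T -> ctr[1]=1
Ev 3: PC=5 idx=1 pred=N actual=T -> ctr[1]=2
Ev 4: PC=6 idx=0 pred=N actual=T -> ctr[0]=1
Ev 5: PC=6 idx=0 pred=N actual=T -> ctr[0]=2
Ev 6: PC=5 idx=1 pred=T actual=T -> ctr[1]=3
Ev 7: PC=5 idx=1 pred=T actual=N -> ctr[1]=2
Ev 8: PC=6 idx=0 pred=T actual=T -> ctr[0]=3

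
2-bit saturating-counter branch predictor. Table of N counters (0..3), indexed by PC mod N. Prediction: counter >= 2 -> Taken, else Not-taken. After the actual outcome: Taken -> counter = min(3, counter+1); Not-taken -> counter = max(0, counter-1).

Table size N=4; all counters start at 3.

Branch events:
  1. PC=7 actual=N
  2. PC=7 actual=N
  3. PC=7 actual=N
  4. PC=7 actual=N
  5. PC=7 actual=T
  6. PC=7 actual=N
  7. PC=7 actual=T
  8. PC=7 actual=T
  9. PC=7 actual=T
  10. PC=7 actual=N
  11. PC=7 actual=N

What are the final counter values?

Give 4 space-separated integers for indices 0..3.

Answer: 3 3 3 1

Derivation:
Ev 1: PC=7 idx=3 pred=T actual=N -> ctr[3]=2
Ev 2: PC=7 idx=3 pred=T actual=N -> ctr[3]=1
Ev 3: PC=7 idx=3 pred=N actual=N -> ctr[3]=0
Ev 4: PC=7 idx=3 pred=N actual=N -> ctr[3]=0
Ev 5: PC=7 idx=3 pred=N actual=T -> ctr[3]=1
Ev 6: PC=7 idx=3 pred=N actual=N -> ctr[3]=0
Ev 7: PC=7 idx=3 pred=N actual=T -> ctr[3]=1
Ev 8: PC=7 idx=3 pred=N actual=T -> ctr[3]=2
Ev 9: PC=7 idx=3 pred=T actual=T -> ctr[3]=3
Ev 10: PC=7 idx=3 pred=T actual=N -> ctr[3]=2
Ev 11: PC=7 idx=3 pred=T actual=N -> ctr[3]=1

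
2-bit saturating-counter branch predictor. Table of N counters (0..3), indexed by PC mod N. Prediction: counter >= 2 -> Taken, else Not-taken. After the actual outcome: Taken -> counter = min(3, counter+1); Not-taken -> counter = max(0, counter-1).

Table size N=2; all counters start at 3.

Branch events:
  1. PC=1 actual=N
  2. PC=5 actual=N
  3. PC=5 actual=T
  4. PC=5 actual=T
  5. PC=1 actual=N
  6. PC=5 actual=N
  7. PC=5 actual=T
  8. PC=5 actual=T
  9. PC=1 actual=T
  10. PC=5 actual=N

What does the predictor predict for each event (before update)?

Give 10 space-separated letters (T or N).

Ev 1: PC=1 idx=1 pred=T actual=N -> ctr[1]=2
Ev 2: PC=5 idx=1 pred=T actual=N -> ctr[1]=1
Ev 3: PC=5 idx=1 pred=N actual=T -> ctr[1]=2
Ev 4: PC=5 idx=1 pred=T actual=T -> ctr[1]=3
Ev 5: PC=1 idx=1 pred=T actual=N -> ctr[1]=2
Ev 6: PC=5 idx=1 pred=T actual=N -> ctr[1]=1
Ev 7: PC=5 idx=1 pred=N actual=T -> ctr[1]=2
Ev 8: PC=5 idx=1 pred=T actual=T -> ctr[1]=3
Ev 9: PC=1 idx=1 pred=T actual=T -> ctr[1]=3
Ev 10: PC=5 idx=1 pred=T actual=N -> ctr[1]=2

Answer: T T N T T T N T T T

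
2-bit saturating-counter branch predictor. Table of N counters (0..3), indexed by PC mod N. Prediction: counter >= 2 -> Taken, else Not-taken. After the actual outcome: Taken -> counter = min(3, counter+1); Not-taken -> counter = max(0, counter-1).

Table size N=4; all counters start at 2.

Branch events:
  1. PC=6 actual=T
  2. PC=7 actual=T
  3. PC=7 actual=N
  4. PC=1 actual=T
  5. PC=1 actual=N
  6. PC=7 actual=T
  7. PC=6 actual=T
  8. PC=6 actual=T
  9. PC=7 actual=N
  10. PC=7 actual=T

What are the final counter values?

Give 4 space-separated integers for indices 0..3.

Ev 1: PC=6 idx=2 pred=T actual=T -> ctr[2]=3
Ev 2: PC=7 idx=3 pred=T actual=T -> ctr[3]=3
Ev 3: PC=7 idx=3 pred=T actual=N -> ctr[3]=2
Ev 4: PC=1 idx=1 pred=T actual=T -> ctr[1]=3
Ev 5: PC=1 idx=1 pred=T actual=N -> ctr[1]=2
Ev 6: PC=7 idx=3 pred=T actual=T -> ctr[3]=3
Ev 7: PC=6 idx=2 pred=T actual=T -> ctr[2]=3
Ev 8: PC=6 idx=2 pred=T actual=T -> ctr[2]=3
Ev 9: PC=7 idx=3 pred=T actual=N -> ctr[3]=2
Ev 10: PC=7 idx=3 pred=T actual=T -> ctr[3]=3

Answer: 2 2 3 3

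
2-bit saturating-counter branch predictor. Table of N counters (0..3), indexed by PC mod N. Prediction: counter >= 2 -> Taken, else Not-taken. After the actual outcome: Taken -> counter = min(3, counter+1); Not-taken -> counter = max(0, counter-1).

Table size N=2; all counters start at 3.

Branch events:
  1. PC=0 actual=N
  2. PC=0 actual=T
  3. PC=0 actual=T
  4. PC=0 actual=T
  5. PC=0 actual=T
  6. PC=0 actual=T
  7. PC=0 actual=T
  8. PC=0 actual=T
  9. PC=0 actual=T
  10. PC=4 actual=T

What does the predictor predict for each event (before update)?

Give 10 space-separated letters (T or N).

Answer: T T T T T T T T T T

Derivation:
Ev 1: PC=0 idx=0 pred=T actual=N -> ctr[0]=2
Ev 2: PC=0 idx=0 pred=T actual=T -> ctr[0]=3
Ev 3: PC=0 idx=0 pred=T actual=T -> ctr[0]=3
Ev 4: PC=0 idx=0 pred=T actual=T -> ctr[0]=3
Ev 5: PC=0 idx=0 pred=T actual=T -> ctr[0]=3
Ev 6: PC=0 idx=0 pred=T actual=T -> ctr[0]=3
Ev 7: PC=0 idx=0 pred=T actual=T -> ctr[0]=3
Ev 8: PC=0 idx=0 pred=T actual=T -> ctr[0]=3
Ev 9: PC=0 idx=0 pred=T actual=T -> ctr[0]=3
Ev 10: PC=4 idx=0 pred=T actual=T -> ctr[0]=3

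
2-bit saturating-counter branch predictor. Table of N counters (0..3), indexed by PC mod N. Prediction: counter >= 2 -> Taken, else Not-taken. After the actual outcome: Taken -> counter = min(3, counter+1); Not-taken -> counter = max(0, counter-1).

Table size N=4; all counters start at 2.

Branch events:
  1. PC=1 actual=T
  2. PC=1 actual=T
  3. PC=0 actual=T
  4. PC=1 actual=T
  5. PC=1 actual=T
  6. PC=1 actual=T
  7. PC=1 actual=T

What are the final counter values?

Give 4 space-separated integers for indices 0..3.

Answer: 3 3 2 2

Derivation:
Ev 1: PC=1 idx=1 pred=T actual=T -> ctr[1]=3
Ev 2: PC=1 idx=1 pred=T actual=T -> ctr[1]=3
Ev 3: PC=0 idx=0 pred=T actual=T -> ctr[0]=3
Ev 4: PC=1 idx=1 pred=T actual=T -> ctr[1]=3
Ev 5: PC=1 idx=1 pred=T actual=T -> ctr[1]=3
Ev 6: PC=1 idx=1 pred=T actual=T -> ctr[1]=3
Ev 7: PC=1 idx=1 pred=T actual=T -> ctr[1]=3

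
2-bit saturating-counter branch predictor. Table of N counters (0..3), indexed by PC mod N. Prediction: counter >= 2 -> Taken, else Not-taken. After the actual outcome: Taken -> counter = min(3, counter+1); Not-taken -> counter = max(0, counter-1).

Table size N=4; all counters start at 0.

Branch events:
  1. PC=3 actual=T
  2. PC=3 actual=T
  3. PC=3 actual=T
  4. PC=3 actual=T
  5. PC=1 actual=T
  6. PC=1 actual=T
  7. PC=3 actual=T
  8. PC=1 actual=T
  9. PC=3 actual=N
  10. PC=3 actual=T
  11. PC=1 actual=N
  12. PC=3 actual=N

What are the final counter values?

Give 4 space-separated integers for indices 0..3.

Answer: 0 2 0 2

Derivation:
Ev 1: PC=3 idx=3 pred=N actual=T -> ctr[3]=1
Ev 2: PC=3 idx=3 pred=N actual=T -> ctr[3]=2
Ev 3: PC=3 idx=3 pred=T actual=T -> ctr[3]=3
Ev 4: PC=3 idx=3 pred=T actual=T -> ctr[3]=3
Ev 5: PC=1 idx=1 pred=N actual=T -> ctr[1]=1
Ev 6: PC=1 idx=1 pred=N actual=T -> ctr[1]=2
Ev 7: PC=3 idx=3 pred=T actual=T -> ctr[3]=3
Ev 8: PC=1 idx=1 pred=T actual=T -> ctr[1]=3
Ev 9: PC=3 idx=3 pred=T actual=N -> ctr[3]=2
Ev 10: PC=3 idx=3 pred=T actual=T -> ctr[3]=3
Ev 11: PC=1 idx=1 pred=T actual=N -> ctr[1]=2
Ev 12: PC=3 idx=3 pred=T actual=N -> ctr[3]=2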